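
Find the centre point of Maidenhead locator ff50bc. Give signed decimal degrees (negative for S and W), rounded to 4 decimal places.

-39.8958, -69.8750

Field F=5, F=5: +5·20° lon, +5·10° lat → SW at lon -80°, lat -40°.
Square 5, 0: +5·2° lon, +0·1° lat → SW at lon -70°, lat -40°.
Subsquare b=1, c=2: +1·0.0833333° lon, +2·0.0416667° lat → SW at lon -69.9167°, lat -39.9167°.
Cell spans 0.0833333° lon × 0.0416667° lat. Centre is SW corner plus half of each.
latitude -39.8958, longitude -69.8750.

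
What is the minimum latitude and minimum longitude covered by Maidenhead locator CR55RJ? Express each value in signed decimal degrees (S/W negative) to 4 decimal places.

Field C=2, R=17: +2·20° lon, +17·10° lat → SW at lon -140°, lat 80°.
Square 5, 5: +5·2° lon, +5·1° lat → SW at lon -130°, lat 85°.
Subsquare r=17, j=9: +17·0.0833333° lon, +9·0.0416667° lat → SW at lon -128.583°, lat 85.375°.
latitude 85.3750, longitude -128.5833.

85.3750, -128.5833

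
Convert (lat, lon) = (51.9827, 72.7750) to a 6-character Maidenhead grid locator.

MO61jx

Shift to the Maidenhead origin (180°W, 90°S): lon 252.7750, lat 141.9827.
Field (20°×10°, letters A–R): lon ⌊252.7750/20⌋ = 12 → M; lat ⌊141.9827/10⌋ = 14 → O.
Square (2°×1°, digits 0–9): lon ⌊12.7750/2⌋ = 6; lat ⌊1.9827/1⌋ = 1.
Subsquare (5′×2.5′, letters a–x): lon ⌊0.7750/0.0833333⌋ = 9 → j; lat ⌊0.9827/0.0416667⌋ = 23 → x.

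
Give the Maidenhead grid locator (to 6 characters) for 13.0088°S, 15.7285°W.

IH26dx

Shift to the Maidenhead origin (180°W, 90°S): lon 164.2715, lat 76.9912.
Field: 164.2715/20 → 8 → I, 76.9912/10 → 7 → H; chars IH.
Square: 4.2715/2 → 2, 6.9912/1 → 6; chars 26.
Subsquare: 0.2715/0.0833333 → 3 → d, 0.9912/0.0416667 → 23 → x; chars dx.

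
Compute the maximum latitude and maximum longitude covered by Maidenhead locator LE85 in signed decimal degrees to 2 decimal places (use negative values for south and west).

-44.00, 58.00

Field L=11, E=4: +11·20° lon, +4·10° lat → SW at lon 40°, lat -50°.
Square 8, 5: +8·2° lon, +5·1° lat → SW at lon 56°, lat -45°.
Cell spans 2° lon × 1° lat. NE corner is SW corner plus one full cell.
latitude -44.00, longitude 58.00.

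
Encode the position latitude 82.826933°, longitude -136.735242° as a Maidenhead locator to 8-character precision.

Shift to the Maidenhead origin (180°W, 90°S): lon 43.26476, lat 172.82693.
Field: lon ⌊43.26476/20⌋ = 2 → C; lat ⌊172.82693/10⌋ = 17 → R.
Square: lon ⌊3.26476/2⌋ = 1; lat ⌊2.82693/1⌋ = 2.
Subsquare: lon ⌊1.26476/0.0833333⌋ = 15 → p; lat ⌊0.82693/0.0416667⌋ = 19 → t.
Extended square: lon ⌊0.01476/0.00833333⌋ = 1; lat ⌊0.03527/0.00416667⌋ = 8.

CR12pt18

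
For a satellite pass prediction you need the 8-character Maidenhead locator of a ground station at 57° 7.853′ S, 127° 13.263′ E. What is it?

Add 180° to longitude and 90° to latitude: 307.22105, 32.86912.
Field: 307.22105/20 → 15 → P, 32.86912/10 → 3 → D; chars PD.
Square: 7.22105/2 → 3, 2.86912/1 → 2; chars 32.
Subsquare: 1.22105/0.0833333 → 14 → o, 0.86912/0.0416667 → 20 → u; chars ou.
Extended square: 0.05438/0.00833333 → 6, 0.03578/0.00416667 → 8; chars 68.

PD32ou68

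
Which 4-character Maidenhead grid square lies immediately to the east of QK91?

RK01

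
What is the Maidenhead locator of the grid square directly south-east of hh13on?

HH13pm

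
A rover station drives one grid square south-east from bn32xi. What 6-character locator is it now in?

BN42ah

Longitude subsquare x = 23; +1 → 24, wraps to 0 = a, carry into square.
Longitude square 3; +1 → 4.
Latitude subsquare i = 8; −1 → 7 = h.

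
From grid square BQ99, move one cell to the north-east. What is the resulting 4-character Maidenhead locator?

Longitude square 9; +1 → 10, wraps to 0, carry into field.
Longitude field B = 1; +1 → 2 = C.
Latitude square 9; +1 → 10, wraps to 0, carry into field.
Latitude field Q = 16; +1 → 17 = R.

CR00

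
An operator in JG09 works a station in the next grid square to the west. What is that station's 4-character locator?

IG99

Longitude square 0; −1 → -1, wraps to 9, carry into field.
Longitude field J = 9; −1 → 8 = I.
The latitude characters are unchanged.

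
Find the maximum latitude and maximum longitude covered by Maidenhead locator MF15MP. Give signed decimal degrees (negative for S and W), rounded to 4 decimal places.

-34.3333, 63.0833

Field M=12, F=5: +12·20° lon, +5·10° lat → SW at lon 60°, lat -40°.
Square 1, 5: +1·2° lon, +5·1° lat → SW at lon 62°, lat -35°.
Subsquare m=12, p=15: +12·0.0833333° lon, +15·0.0416667° lat → SW at lon 63°, lat -34.375°.
Cell spans 0.0833333° lon × 0.0416667° lat. NE corner is SW corner plus one full cell.
latitude -34.3333, longitude 63.0833.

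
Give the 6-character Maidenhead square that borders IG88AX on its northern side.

Latitude subsquare x = 23; +1 → 24, wraps to 0 = a, carry into square.
Latitude square 8; +1 → 9.
The longitude characters are unchanged.

IG89aa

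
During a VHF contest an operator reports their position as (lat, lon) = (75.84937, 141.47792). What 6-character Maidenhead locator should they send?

Add 180° to longitude and 90° to latitude: 321.4779, 165.8494.
Field (20°×10°, letters A–R): lon ⌊321.4779/20⌋ = 16 → Q; lat ⌊165.8494/10⌋ = 16 → Q.
Square (2°×1°, digits 0–9): lon ⌊1.4779/2⌋ = 0; lat ⌊5.8494/1⌋ = 5.
Subsquare (5′×2.5′, letters a–x): lon ⌊1.4779/0.0833333⌋ = 17 → r; lat ⌊0.8494/0.0416667⌋ = 20 → u.

QQ05ru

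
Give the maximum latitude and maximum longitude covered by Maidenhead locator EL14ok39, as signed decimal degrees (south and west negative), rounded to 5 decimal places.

24.45833, -96.80000

Field E=4, L=11: +4·20° lon, +11·10° lat → SW at lon -100°, lat 20°.
Square 1, 4: +1·2° lon, +4·1° lat → SW at lon -98°, lat 24°.
Subsquare o=14, k=10: +14·0.0833333° lon, +10·0.0416667° lat → SW at lon -96.8333°, lat 24.4167°.
Extended square 3, 9: +3·0.00833333° lon, +9·0.00416667° lat → SW at lon -96.8083°, lat 24.4542°.
Cell spans 0.00833333° lon × 0.00416667° lat. NE corner is SW corner plus one full cell.
latitude 24.45833, longitude -96.80000.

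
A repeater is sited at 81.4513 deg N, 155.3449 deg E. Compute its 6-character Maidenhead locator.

Add 180° to longitude and 90° to latitude: 335.3449, 171.4513.
Field: 335.3449/20 → 16 → Q, 171.4513/10 → 17 → R; chars QR.
Square: 15.3449/2 → 7, 1.4513/1 → 1; chars 71.
Subsquare: 1.3449/0.0833333 → 16 → q, 0.4513/0.0416667 → 10 → k; chars qk.

QR71qk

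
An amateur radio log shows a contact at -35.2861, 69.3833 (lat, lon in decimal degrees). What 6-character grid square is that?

Shift to the Maidenhead origin (180°W, 90°S): lon 249.3833, lat 54.7139.
Field (20°×10°, letters A–R): 249.3833/20 → 12 → M, 54.7139/10 → 5 → F; chars MF.
Square (2°×1°, digits 0–9): 9.3833/2 → 4, 4.7139/1 → 4; chars 44.
Subsquare (5′×2.5′, letters a–x): 1.3833/0.0833333 → 16 → q, 0.7139/0.0416667 → 17 → r; chars qr.

MF44qr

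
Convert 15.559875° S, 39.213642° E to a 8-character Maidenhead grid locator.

KH94ok55

Add 180° to longitude and 90° to latitude: 219.21364, 74.44012.
Field: 219.21364/20 → 10 → K, 74.44012/10 → 7 → H; chars KH.
Square: 19.21364/2 → 9, 4.44012/1 → 4; chars 94.
Subsquare: 1.21364/0.0833333 → 14 → o, 0.44012/0.0416667 → 10 → k; chars ok.
Extended square: 0.04698/0.00833333 → 5, 0.02346/0.00416667 → 5; chars 55.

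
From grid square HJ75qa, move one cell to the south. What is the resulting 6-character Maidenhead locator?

HJ74qx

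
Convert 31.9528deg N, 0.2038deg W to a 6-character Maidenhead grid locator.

Shift to the Maidenhead origin (180°W, 90°S): lon 179.7962, lat 121.9528.
Field: 179.7962/20 → 8 → I, 121.9528/10 → 12 → M; chars IM.
Square: 19.7962/2 → 9, 1.9528/1 → 1; chars 91.
Subsquare: 1.7962/0.0833333 → 21 → v, 0.9528/0.0416667 → 22 → w; chars vw.

IM91vw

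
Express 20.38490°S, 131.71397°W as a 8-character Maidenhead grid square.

Offset from 180°W / 90°S: lon 48.28603°, lat 69.61510°.
Field: 48.28603/20 → 2 → C, 69.61510/10 → 6 → G; chars CG.
Square: 8.28603/2 → 4, 9.61510/1 → 9; chars 49.
Subsquare: 0.28603/0.0833333 → 3 → d, 0.61510/0.0416667 → 14 → o; chars do.
Extended square: 0.03603/0.00833333 → 4, 0.03177/0.00416667 → 7; chars 47.

CG49do47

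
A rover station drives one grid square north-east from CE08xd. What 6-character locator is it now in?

CE18ae

Longitude subsquare x = 23; +1 → 24, wraps to 0 = a, carry into square.
Longitude square 0; +1 → 1.
Latitude subsquare d = 3; +1 → 4 = e.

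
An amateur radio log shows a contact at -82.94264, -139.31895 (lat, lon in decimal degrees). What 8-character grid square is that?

Shift to the Maidenhead origin (180°W, 90°S): lon 40.68105, lat 7.05736.
Field: 40.68105/20 → 2 → C, 7.05736/10 → 0 → A; chars CA.
Square: 0.68105/2 → 0, 7.05736/1 → 7; chars 07.
Subsquare: 0.68105/0.0833333 → 8 → i, 0.05736/0.0416667 → 1 → b; chars ib.
Extended square: 0.01438/0.00833333 → 1, 0.01569/0.00416667 → 3; chars 13.

CA07ib13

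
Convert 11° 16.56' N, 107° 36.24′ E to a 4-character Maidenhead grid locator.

Offset from 180°W / 90°S: lon 287.60°, lat 101.28°.
Field (20°×10°, letters A–R): lon ⌊287.60/20⌋ = 14 → O; lat ⌊101.28/10⌋ = 10 → K.
Square (2°×1°, digits 0–9): lon ⌊7.60/2⌋ = 3; lat ⌊1.28/1⌋ = 1.

OK31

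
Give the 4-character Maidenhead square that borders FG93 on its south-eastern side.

GG02

Longitude square 9; +1 → 10, wraps to 0, carry into field.
Longitude field F = 5; +1 → 6 = G.
Latitude square 3; −1 → 2.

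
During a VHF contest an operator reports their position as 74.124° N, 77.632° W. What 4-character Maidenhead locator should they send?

FQ14

Shift to the Maidenhead origin (180°W, 90°S): lon 102.37, lat 164.12.
Field: lon ⌊102.37/20⌋ = 5 → F; lat ⌊164.12/10⌋ = 16 → Q.
Square: lon ⌊2.37/2⌋ = 1; lat ⌊4.12/1⌋ = 4.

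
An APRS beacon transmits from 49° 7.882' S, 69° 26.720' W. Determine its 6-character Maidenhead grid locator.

FE50gu

Add 180° to longitude and 90° to latitude: 110.5547, 40.8686.
Field (20°×10°, letters A–R): lon ⌊110.5547/20⌋ = 5 → F; lat ⌊40.8686/10⌋ = 4 → E.
Square (2°×1°, digits 0–9): lon ⌊10.5547/2⌋ = 5; lat ⌊0.8686/1⌋ = 0.
Subsquare (5′×2.5′, letters a–x): lon ⌊0.5547/0.0833333⌋ = 6 → g; lat ⌊0.8686/0.0416667⌋ = 20 → u.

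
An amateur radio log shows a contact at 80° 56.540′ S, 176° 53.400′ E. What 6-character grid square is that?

RA89kb

Add 180° to longitude and 90° to latitude: 356.8900, 9.0577.
Field: 356.8900/20 → 17 → R, 9.0577/10 → 0 → A; chars RA.
Square: 16.8900/2 → 8, 9.0577/1 → 9; chars 89.
Subsquare: 0.8900/0.0833333 → 10 → k, 0.0577/0.0416667 → 1 → b; chars kb.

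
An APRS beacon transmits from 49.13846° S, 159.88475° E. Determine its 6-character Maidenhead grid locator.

Add 180° to longitude and 90° to latitude: 339.8847, 40.8615.
Field: lon ⌊339.8847/20⌋ = 16 → Q; lat ⌊40.8615/10⌋ = 4 → E.
Square: lon ⌊19.8847/2⌋ = 9; lat ⌊0.8615/1⌋ = 0.
Subsquare: lon ⌊1.8847/0.0833333⌋ = 22 → w; lat ⌊0.8615/0.0416667⌋ = 20 → u.

QE90wu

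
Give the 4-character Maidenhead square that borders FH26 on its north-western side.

Longitude square 2; −1 → 1.
Latitude square 6; +1 → 7.

FH17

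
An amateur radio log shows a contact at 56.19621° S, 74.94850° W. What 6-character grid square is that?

FD23mt

Offset from 180°W / 90°S: lon 105.0515°, lat 33.8038°.
Field: 105.0515/20 → 5 → F, 33.8038/10 → 3 → D; chars FD.
Square: 5.0515/2 → 2, 3.8038/1 → 3; chars 23.
Subsquare: 1.0515/0.0833333 → 12 → m, 0.8038/0.0416667 → 19 → t; chars mt.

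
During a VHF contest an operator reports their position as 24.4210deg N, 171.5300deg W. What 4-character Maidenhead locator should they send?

Offset from 180°W / 90°S: lon 8.47°, lat 114.42°.
Field: lon ⌊8.47/20⌋ = 0 → A; lat ⌊114.42/10⌋ = 11 → L.
Square: lon ⌊8.47/2⌋ = 4; lat ⌊4.42/1⌋ = 4.

AL44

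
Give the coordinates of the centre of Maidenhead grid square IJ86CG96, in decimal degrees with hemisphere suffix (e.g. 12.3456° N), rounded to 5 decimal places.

Field I=8, J=9: +8·20° lon, +9·10° lat → SW at lon -20°, lat 0°.
Square 8, 6: +8·2° lon, +6·1° lat → SW at lon -4°, lat 6°.
Subsquare c=2, g=6: +2·0.0833333° lon, +6·0.0416667° lat → SW at lon -3.83333°, lat 6.25°.
Extended square 9, 6: +9·0.00833333° lon, +6·0.00416667° lat → SW at lon -3.75833°, lat 6.275°.
Cell spans 0.00833333° lon × 0.00416667° lat. Centre is SW corner plus half of each.
latitude 6.27708° N, longitude 3.75417° W.

6.27708° N, 3.75417° W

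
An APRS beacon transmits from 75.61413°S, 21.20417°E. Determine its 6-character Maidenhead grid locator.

Add 180° to longitude and 90° to latitude: 201.2042, 14.3859.
Field: lon ⌊201.2042/20⌋ = 10 → K; lat ⌊14.3859/10⌋ = 1 → B.
Square: lon ⌊1.2042/2⌋ = 0; lat ⌊4.3859/1⌋ = 4.
Subsquare: lon ⌊1.2042/0.0833333⌋ = 14 → o; lat ⌊0.3859/0.0416667⌋ = 9 → j.

KB04oj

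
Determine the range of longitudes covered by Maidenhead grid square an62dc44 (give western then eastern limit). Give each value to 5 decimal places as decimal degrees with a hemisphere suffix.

167.71667° W, 167.70833° W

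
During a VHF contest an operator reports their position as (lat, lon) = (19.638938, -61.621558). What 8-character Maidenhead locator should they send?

FK99ep53

Shift to the Maidenhead origin (180°W, 90°S): lon 118.37844, lat 109.63894.
Field: 118.37844/20 → 5 → F, 109.63894/10 → 10 → K; chars FK.
Square: 18.37844/2 → 9, 9.63894/1 → 9; chars 99.
Subsquare: 0.37844/0.0833333 → 4 → e, 0.63894/0.0416667 → 15 → p; chars ep.
Extended square: 0.04511/0.00833333 → 5, 0.01394/0.00416667 → 3; chars 53.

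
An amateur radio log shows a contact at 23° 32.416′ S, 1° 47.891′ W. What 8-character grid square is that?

IG96cl40

Shift to the Maidenhead origin (180°W, 90°S): lon 178.20182, lat 66.45973.
Field (20°×10°, letters A–R): lon ⌊178.20182/20⌋ = 8 → I; lat ⌊66.45973/10⌋ = 6 → G.
Square (2°×1°, digits 0–9): lon ⌊18.20182/2⌋ = 9; lat ⌊6.45973/1⌋ = 6.
Subsquare (5′×2.5′, letters a–x): lon ⌊0.20182/0.0833333⌋ = 2 → c; lat ⌊0.45973/0.0416667⌋ = 11 → l.
Extended square (30″×15″, digits 0–9): lon ⌊0.03515/0.00833333⌋ = 4; lat ⌊0.00140/0.00416667⌋ = 0.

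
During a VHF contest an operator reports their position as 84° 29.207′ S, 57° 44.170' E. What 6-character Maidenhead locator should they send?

Add 180° to longitude and 90° to latitude: 237.7362, 5.5132.
Field (20°×10°, letters A–R): lon ⌊237.7362/20⌋ = 11 → L; lat ⌊5.5132/10⌋ = 0 → A.
Square (2°×1°, digits 0–9): lon ⌊17.7362/2⌋ = 8; lat ⌊5.5132/1⌋ = 5.
Subsquare (5′×2.5′, letters a–x): lon ⌊1.7362/0.0833333⌋ = 20 → u; lat ⌊0.5132/0.0416667⌋ = 12 → m.

LA85um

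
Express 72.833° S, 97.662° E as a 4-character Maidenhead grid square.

Shift to the Maidenhead origin (180°W, 90°S): lon 277.66, lat 17.17.
Field: 277.66/20 → 13 → N, 17.17/10 → 1 → B; chars NB.
Square: 17.66/2 → 8, 7.17/1 → 7; chars 87.

NB87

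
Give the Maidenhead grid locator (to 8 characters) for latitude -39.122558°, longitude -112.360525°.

DF30tv60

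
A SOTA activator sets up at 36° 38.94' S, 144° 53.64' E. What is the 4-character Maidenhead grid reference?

Add 180° to longitude and 90° to latitude: 324.89, 53.35.
Field: 324.89/20 → 16 → Q, 53.35/10 → 5 → F; chars QF.
Square: 4.89/2 → 2, 3.35/1 → 3; chars 23.

QF23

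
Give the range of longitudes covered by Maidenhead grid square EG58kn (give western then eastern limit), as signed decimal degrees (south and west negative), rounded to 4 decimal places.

Field E=4, G=6: +4·20° lon, +6·10° lat → SW at lon -100°, lat -30°.
Square 5, 8: +5·2° lon, +8·1° lat → SW at lon -90°, lat -22°.
Subsquare k=10, n=13: +10·0.0833333° lon, +13·0.0416667° lat → SW at lon -89.1667°, lat -21.4583°.
Cell spans 0.0833333° lon × 0.0416667° lat.
west -89.1667, east -89.0833.

-89.1667, -89.0833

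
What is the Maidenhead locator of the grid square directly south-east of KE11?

Longitude square 1; +1 → 2.
Latitude square 1; −1 → 0.

KE20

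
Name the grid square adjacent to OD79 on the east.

OD89

Longitude square 7; +1 → 8.
The latitude characters are unchanged.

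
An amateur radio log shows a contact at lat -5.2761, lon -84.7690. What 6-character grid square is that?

EI74or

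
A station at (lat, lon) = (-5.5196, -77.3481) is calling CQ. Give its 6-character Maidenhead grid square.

FI14hl

Offset from 180°W / 90°S: lon 102.6519°, lat 84.4804°.
Field: 102.6519/20 → 5 → F, 84.4804/10 → 8 → I; chars FI.
Square: 2.6519/2 → 1, 4.4804/1 → 4; chars 14.
Subsquare: 0.6519/0.0833333 → 7 → h, 0.4804/0.0416667 → 11 → l; chars hl.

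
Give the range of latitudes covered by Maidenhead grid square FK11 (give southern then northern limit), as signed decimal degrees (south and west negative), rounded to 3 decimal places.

11.000, 12.000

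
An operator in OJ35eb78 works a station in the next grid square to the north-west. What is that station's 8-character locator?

OJ35eb69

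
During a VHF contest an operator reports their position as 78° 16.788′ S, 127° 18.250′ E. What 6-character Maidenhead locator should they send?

PB31pr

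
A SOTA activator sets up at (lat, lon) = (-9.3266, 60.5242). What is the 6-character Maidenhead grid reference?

Add 180° to longitude and 90° to latitude: 240.5242, 80.6734.
Field: 240.5242/20 → 12 → M, 80.6734/10 → 8 → I; chars MI.
Square: 0.5242/2 → 0, 0.6734/1 → 0; chars 00.
Subsquare: 0.5242/0.0833333 → 6 → g, 0.6734/0.0416667 → 16 → q; chars gq.

MI00gq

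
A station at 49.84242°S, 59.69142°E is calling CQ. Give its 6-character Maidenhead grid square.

Shift to the Maidenhead origin (180°W, 90°S): lon 239.6914, lat 40.1576.
Field (20°×10°, letters A–R): lon ⌊239.6914/20⌋ = 11 → L; lat ⌊40.1576/10⌋ = 4 → E.
Square (2°×1°, digits 0–9): lon ⌊19.6914/2⌋ = 9; lat ⌊0.1576/1⌋ = 0.
Subsquare (5′×2.5′, letters a–x): lon ⌊1.6914/0.0833333⌋ = 20 → u; lat ⌊0.1576/0.0416667⌋ = 3 → d.

LE90ud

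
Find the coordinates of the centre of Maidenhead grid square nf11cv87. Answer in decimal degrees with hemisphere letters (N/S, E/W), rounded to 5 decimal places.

38.09375° S, 82.23750° E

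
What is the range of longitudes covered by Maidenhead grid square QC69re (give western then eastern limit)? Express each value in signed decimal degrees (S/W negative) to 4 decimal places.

Field Q=16, C=2: +16·20° lon, +2·10° lat → SW at lon 140°, lat -70°.
Square 6, 9: +6·2° lon, +9·1° lat → SW at lon 152°, lat -61°.
Subsquare r=17, e=4: +17·0.0833333° lon, +4·0.0416667° lat → SW at lon 153.417°, lat -60.8333°.
Cell spans 0.0833333° lon × 0.0416667° lat.
west 153.4167, east 153.5000.

153.4167, 153.5000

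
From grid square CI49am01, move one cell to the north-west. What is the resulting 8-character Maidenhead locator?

CI39xm92

Longitude extended square 0; −1 → -1, wraps to 9, carry into subsquare.
Longitude subsquare a = 0; −1 → -1, wraps to 23 = x, carry into square.
Longitude square 4; −1 → 3.
Latitude extended square 1; +1 → 2.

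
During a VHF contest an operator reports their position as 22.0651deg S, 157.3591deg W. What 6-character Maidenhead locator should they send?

BG17hw

Offset from 180°W / 90°S: lon 22.6409°, lat 67.9349°.
Field: lon ⌊22.6409/20⌋ = 1 → B; lat ⌊67.9349/10⌋ = 6 → G.
Square: lon ⌊2.6409/2⌋ = 1; lat ⌊7.9349/1⌋ = 7.
Subsquare: lon ⌊0.6409/0.0833333⌋ = 7 → h; lat ⌊0.9349/0.0416667⌋ = 22 → w.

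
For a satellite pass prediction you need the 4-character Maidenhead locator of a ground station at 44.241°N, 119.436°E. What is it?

ON94

Shift to the Maidenhead origin (180°W, 90°S): lon 299.44, lat 134.24.
Field (20°×10°, letters A–R): lon ⌊299.44/20⌋ = 14 → O; lat ⌊134.24/10⌋ = 13 → N.
Square (2°×1°, digits 0–9): lon ⌊19.44/2⌋ = 9; lat ⌊4.24/1⌋ = 4.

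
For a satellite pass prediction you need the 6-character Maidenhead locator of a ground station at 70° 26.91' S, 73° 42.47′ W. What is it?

Offset from 180°W / 90°S: lon 106.2922°, lat 19.5515°.
Field: lon ⌊106.2922/20⌋ = 5 → F; lat ⌊19.5515/10⌋ = 1 → B.
Square: lon ⌊6.2922/2⌋ = 3; lat ⌊9.5515/1⌋ = 9.
Subsquare: lon ⌊0.2922/0.0833333⌋ = 3 → d; lat ⌊0.5515/0.0416667⌋ = 13 → n.

FB39dn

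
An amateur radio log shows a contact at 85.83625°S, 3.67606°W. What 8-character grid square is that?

IA84dd89

Offset from 180°W / 90°S: lon 176.32394°, lat 4.16375°.
Field: lon ⌊176.32394/20⌋ = 8 → I; lat ⌊4.16375/10⌋ = 0 → A.
Square: lon ⌊16.32394/2⌋ = 8; lat ⌊4.16375/1⌋ = 4.
Subsquare: lon ⌊0.32394/0.0833333⌋ = 3 → d; lat ⌊0.16375/0.0416667⌋ = 3 → d.
Extended square: lon ⌊0.07394/0.00833333⌋ = 8; lat ⌊0.03875/0.00416667⌋ = 9.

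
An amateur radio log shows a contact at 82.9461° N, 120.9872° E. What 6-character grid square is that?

PR02lw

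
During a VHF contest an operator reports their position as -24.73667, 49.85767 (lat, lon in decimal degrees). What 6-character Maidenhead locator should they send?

LG45wg

Shift to the Maidenhead origin (180°W, 90°S): lon 229.8577, lat 65.2633.
Field: lon ⌊229.8577/20⌋ = 11 → L; lat ⌊65.2633/10⌋ = 6 → G.
Square: lon ⌊9.8577/2⌋ = 4; lat ⌊5.2633/1⌋ = 5.
Subsquare: lon ⌊1.8577/0.0833333⌋ = 22 → w; lat ⌊0.2633/0.0416667⌋ = 6 → g.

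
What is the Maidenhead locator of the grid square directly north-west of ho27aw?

HO17xx

Longitude subsquare a = 0; −1 → -1, wraps to 23 = x, carry into square.
Longitude square 2; −1 → 1.
Latitude subsquare w = 22; +1 → 23 = x.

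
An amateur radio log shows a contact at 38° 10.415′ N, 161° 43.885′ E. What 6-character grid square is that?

Add 180° to longitude and 90° to latitude: 341.7314, 128.1736.
Field: lon ⌊341.7314/20⌋ = 17 → R; lat ⌊128.1736/10⌋ = 12 → M.
Square: lon ⌊1.7314/2⌋ = 0; lat ⌊8.1736/1⌋ = 8.
Subsquare: lon ⌊1.7314/0.0833333⌋ = 20 → u; lat ⌊0.1736/0.0416667⌋ = 4 → e.

RM08ue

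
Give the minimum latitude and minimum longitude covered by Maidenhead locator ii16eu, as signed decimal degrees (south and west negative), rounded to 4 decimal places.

-3.1667, -17.6667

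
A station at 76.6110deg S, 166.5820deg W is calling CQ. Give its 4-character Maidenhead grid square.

AB63

Shift to the Maidenhead origin (180°W, 90°S): lon 13.42, lat 13.39.
Field (20°×10°, letters A–R): 13.42/20 → 0 → A, 13.39/10 → 1 → B; chars AB.
Square (2°×1°, digits 0–9): 13.42/2 → 6, 3.39/1 → 3; chars 63.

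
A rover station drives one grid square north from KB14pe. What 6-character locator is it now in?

Latitude subsquare e = 4; +1 → 5 = f.
The longitude characters are unchanged.

KB14pf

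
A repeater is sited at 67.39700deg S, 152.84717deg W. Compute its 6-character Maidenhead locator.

Shift to the Maidenhead origin (180°W, 90°S): lon 27.1528, lat 22.6030.
Field: lon ⌊27.1528/20⌋ = 1 → B; lat ⌊22.6030/10⌋ = 2 → C.
Square: lon ⌊7.1528/2⌋ = 3; lat ⌊2.6030/1⌋ = 2.
Subsquare: lon ⌊1.1528/0.0833333⌋ = 13 → n; lat ⌊0.6030/0.0416667⌋ = 14 → o.

BC32no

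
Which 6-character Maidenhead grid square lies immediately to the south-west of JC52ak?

JC42xj

Longitude subsquare a = 0; −1 → -1, wraps to 23 = x, carry into square.
Longitude square 5; −1 → 4.
Latitude subsquare k = 10; −1 → 9 = j.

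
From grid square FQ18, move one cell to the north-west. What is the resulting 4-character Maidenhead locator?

FQ09

Longitude square 1; −1 → 0.
Latitude square 8; +1 → 9.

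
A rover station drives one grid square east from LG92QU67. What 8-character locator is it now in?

LG92qu77

Longitude extended square 6; +1 → 7.
The latitude characters are unchanged.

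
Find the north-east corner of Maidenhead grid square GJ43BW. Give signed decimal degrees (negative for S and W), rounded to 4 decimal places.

3.9583, -51.8333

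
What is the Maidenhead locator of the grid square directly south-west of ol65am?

OL55xl

Longitude subsquare a = 0; −1 → -1, wraps to 23 = x, carry into square.
Longitude square 6; −1 → 5.
Latitude subsquare m = 12; −1 → 11 = l.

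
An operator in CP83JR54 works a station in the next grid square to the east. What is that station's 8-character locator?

CP83jr64

Longitude extended square 5; +1 → 6.
The latitude characters are unchanged.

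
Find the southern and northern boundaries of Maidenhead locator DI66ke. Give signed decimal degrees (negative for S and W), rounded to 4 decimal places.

-3.8333, -3.7917

Field D=3, I=8: +3·20° lon, +8·10° lat → SW at lon -120°, lat -10°.
Square 6, 6: +6·2° lon, +6·1° lat → SW at lon -108°, lat -4°.
Subsquare k=10, e=4: +10·0.0833333° lon, +4·0.0416667° lat → SW at lon -107.167°, lat -3.83333°.
Cell spans 0.0833333° lon × 0.0416667° lat.
south -3.8333, north -3.7917.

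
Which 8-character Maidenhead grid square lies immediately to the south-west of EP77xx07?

Longitude extended square 0; −1 → -1, wraps to 9, carry into subsquare.
Longitude subsquare x = 23; −1 → 22 = w.
Latitude extended square 7; −1 → 6.

EP77wx96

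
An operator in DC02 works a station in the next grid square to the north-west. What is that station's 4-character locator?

Longitude square 0; −1 → -1, wraps to 9, carry into field.
Longitude field D = 3; −1 → 2 = C.
Latitude square 2; +1 → 3.

CC93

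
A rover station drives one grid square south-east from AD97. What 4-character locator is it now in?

BD06

Longitude square 9; +1 → 10, wraps to 0, carry into field.
Longitude field A = 0; +1 → 1 = B.
Latitude square 7; −1 → 6.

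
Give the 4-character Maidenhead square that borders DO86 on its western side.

DO76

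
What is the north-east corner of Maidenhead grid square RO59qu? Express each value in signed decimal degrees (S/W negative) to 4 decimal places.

59.8750, 171.4167

Field R=17, O=14: +17·20° lon, +14·10° lat → SW at lon 160°, lat 50°.
Square 5, 9: +5·2° lon, +9·1° lat → SW at lon 170°, lat 59°.
Subsquare q=16, u=20: +16·0.0833333° lon, +20·0.0416667° lat → SW at lon 171.333°, lat 59.8333°.
Cell spans 0.0833333° lon × 0.0416667° lat. NE corner is SW corner plus one full cell.
latitude 59.8750, longitude 171.4167.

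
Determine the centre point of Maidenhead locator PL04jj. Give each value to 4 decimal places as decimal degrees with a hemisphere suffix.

24.3958° N, 120.7917° E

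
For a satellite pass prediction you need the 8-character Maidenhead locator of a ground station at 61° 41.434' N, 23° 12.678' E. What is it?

KP11oq55

Add 180° to longitude and 90° to latitude: 203.21130, 151.69057.
Field (20°×10°, letters A–R): 203.21130/20 → 10 → K, 151.69057/10 → 15 → P; chars KP.
Square (2°×1°, digits 0–9): 3.21130/2 → 1, 1.69057/1 → 1; chars 11.
Subsquare (5′×2.5′, letters a–x): 1.21130/0.0833333 → 14 → o, 0.69057/0.0416667 → 16 → q; chars oq.
Extended square (30″×15″, digits 0–9): 0.04463/0.00833333 → 5, 0.02390/0.00416667 → 5; chars 55.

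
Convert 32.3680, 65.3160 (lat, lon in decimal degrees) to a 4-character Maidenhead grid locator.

Offset from 180°W / 90°S: lon 245.32°, lat 122.37°.
Field (20°×10°, letters A–R): 245.32/20 → 12 → M, 122.37/10 → 12 → M; chars MM.
Square (2°×1°, digits 0–9): 5.32/2 → 2, 2.37/1 → 2; chars 22.

MM22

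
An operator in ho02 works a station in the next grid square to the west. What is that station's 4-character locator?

GO92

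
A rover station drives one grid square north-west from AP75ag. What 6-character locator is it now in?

Longitude subsquare a = 0; −1 → -1, wraps to 23 = x, carry into square.
Longitude square 7; −1 → 6.
Latitude subsquare g = 6; +1 → 7 = h.

AP65xh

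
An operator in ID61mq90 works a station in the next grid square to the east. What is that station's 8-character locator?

ID61nq00

Longitude extended square 9; +1 → 10, wraps to 0, carry into subsquare.
Longitude subsquare m = 12; +1 → 13 = n.
The latitude characters are unchanged.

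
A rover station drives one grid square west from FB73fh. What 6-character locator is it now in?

Longitude subsquare f = 5; −1 → 4 = e.
The latitude characters are unchanged.

FB73eh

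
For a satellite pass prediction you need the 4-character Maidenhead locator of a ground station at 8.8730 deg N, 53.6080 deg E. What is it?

Shift to the Maidenhead origin (180°W, 90°S): lon 233.61, lat 98.87.
Field: 233.61/20 → 11 → L, 98.87/10 → 9 → J; chars LJ.
Square: 13.61/2 → 6, 8.87/1 → 8; chars 68.

LJ68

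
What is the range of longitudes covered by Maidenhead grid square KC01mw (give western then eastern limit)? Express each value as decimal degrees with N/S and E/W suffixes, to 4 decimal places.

Field K=10, C=2: +10·20° lon, +2·10° lat → SW at lon 20°, lat -70°.
Square 0, 1: +0·2° lon, +1·1° lat → SW at lon 20°, lat -69°.
Subsquare m=12, w=22: +12·0.0833333° lon, +22·0.0416667° lat → SW at lon 21°, lat -68.0833°.
Cell spans 0.0833333° lon × 0.0416667° lat.
west 21.0000° E, east 21.0833° E.

21.0000° E, 21.0833° E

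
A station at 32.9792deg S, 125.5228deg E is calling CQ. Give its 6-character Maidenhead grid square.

PF27sa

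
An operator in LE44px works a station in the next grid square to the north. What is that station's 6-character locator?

Latitude subsquare x = 23; +1 → 24, wraps to 0 = a, carry into square.
Latitude square 4; +1 → 5.
The longitude characters are unchanged.

LE45pa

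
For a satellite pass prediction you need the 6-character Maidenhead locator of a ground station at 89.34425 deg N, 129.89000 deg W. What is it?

CR59bi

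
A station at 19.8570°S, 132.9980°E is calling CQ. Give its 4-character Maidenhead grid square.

Shift to the Maidenhead origin (180°W, 90°S): lon 313.00, lat 70.14.
Field: lon ⌊313.00/20⌋ = 15 → P; lat ⌊70.14/10⌋ = 7 → H.
Square: lon ⌊13.00/2⌋ = 6; lat ⌊0.14/1⌋ = 0.

PH60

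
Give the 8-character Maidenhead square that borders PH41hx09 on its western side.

PH41gx99

Longitude extended square 0; −1 → -1, wraps to 9, carry into subsquare.
Longitude subsquare h = 7; −1 → 6 = g.
The latitude characters are unchanged.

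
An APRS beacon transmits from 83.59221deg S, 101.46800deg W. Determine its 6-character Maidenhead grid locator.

DA96gj

Add 180° to longitude and 90° to latitude: 78.5320, 6.4078.
Field: lon ⌊78.5320/20⌋ = 3 → D; lat ⌊6.4078/10⌋ = 0 → A.
Square: lon ⌊18.5320/2⌋ = 9; lat ⌊6.4078/1⌋ = 6.
Subsquare: lon ⌊0.5320/0.0833333⌋ = 6 → g; lat ⌊0.4078/0.0416667⌋ = 9 → j.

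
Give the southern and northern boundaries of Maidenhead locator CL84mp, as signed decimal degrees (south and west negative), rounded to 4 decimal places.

Field C=2, L=11: +2·20° lon, +11·10° lat → SW at lon -140°, lat 20°.
Square 8, 4: +8·2° lon, +4·1° lat → SW at lon -124°, lat 24°.
Subsquare m=12, p=15: +12·0.0833333° lon, +15·0.0416667° lat → SW at lon -123°, lat 24.625°.
Cell spans 0.0833333° lon × 0.0416667° lat.
south 24.6250, north 24.6667.

24.6250, 24.6667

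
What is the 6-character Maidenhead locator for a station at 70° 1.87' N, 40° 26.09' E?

LQ00fa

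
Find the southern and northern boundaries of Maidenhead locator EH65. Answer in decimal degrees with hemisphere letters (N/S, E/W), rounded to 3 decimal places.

15.000° S, 14.000° S

Field E=4, H=7: +4·20° lon, +7·10° lat → SW at lon -100°, lat -20°.
Square 6, 5: +6·2° lon, +5·1° lat → SW at lon -88°, lat -15°.
Cell spans 2° lon × 1° lat.
south 15.000° S, north 14.000° S.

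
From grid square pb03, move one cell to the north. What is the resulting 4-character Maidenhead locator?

PB04

Latitude square 3; +1 → 4.
The longitude characters are unchanged.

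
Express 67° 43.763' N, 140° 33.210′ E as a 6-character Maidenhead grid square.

QP07gr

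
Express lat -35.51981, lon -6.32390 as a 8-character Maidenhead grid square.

IF64ul15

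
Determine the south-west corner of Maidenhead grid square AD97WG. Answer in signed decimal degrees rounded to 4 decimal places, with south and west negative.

-52.7500, -160.1667

Field A=0, D=3: +0·20° lon, +3·10° lat → SW at lon -180°, lat -60°.
Square 9, 7: +9·2° lon, +7·1° lat → SW at lon -162°, lat -53°.
Subsquare w=22, g=6: +22·0.0833333° lon, +6·0.0416667° lat → SW at lon -160.167°, lat -52.75°.
latitude -52.7500, longitude -160.1667.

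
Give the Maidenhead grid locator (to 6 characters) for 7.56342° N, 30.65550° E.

KJ57hn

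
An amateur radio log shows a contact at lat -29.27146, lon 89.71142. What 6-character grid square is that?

Offset from 180°W / 90°S: lon 269.7114°, lat 60.7285°.
Field (20°×10°, letters A–R): lon ⌊269.7114/20⌋ = 13 → N; lat ⌊60.7285/10⌋ = 6 → G.
Square (2°×1°, digits 0–9): lon ⌊9.7114/2⌋ = 4; lat ⌊0.7285/1⌋ = 0.
Subsquare (5′×2.5′, letters a–x): lon ⌊1.7114/0.0833333⌋ = 20 → u; lat ⌊0.7285/0.0416667⌋ = 17 → r.

NG40ur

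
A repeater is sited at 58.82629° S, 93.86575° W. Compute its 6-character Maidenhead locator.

Shift to the Maidenhead origin (180°W, 90°S): lon 86.1342, lat 31.1737.
Field: 86.1342/20 → 4 → E, 31.1737/10 → 3 → D; chars ED.
Square: 6.1342/2 → 3, 1.1737/1 → 1; chars 31.
Subsquare: 0.1342/0.0833333 → 1 → b, 0.1737/0.0416667 → 4 → e; chars be.

ED31be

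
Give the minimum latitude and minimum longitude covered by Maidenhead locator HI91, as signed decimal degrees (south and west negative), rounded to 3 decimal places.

Field H=7, I=8: +7·20° lon, +8·10° lat → SW at lon -40°, lat -10°.
Square 9, 1: +9·2° lon, +1·1° lat → SW at lon -22°, lat -9°.
latitude -9.000, longitude -22.000.

-9.000, -22.000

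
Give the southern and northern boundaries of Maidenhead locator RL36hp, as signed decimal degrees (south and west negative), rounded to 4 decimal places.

Field R=17, L=11: +17·20° lon, +11·10° lat → SW at lon 160°, lat 20°.
Square 3, 6: +3·2° lon, +6·1° lat → SW at lon 166°, lat 26°.
Subsquare h=7, p=15: +7·0.0833333° lon, +15·0.0416667° lat → SW at lon 166.583°, lat 26.625°.
Cell spans 0.0833333° lon × 0.0416667° lat.
south 26.6250, north 26.6667.

26.6250, 26.6667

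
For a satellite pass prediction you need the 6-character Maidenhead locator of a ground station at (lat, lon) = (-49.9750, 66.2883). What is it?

ME30da

Offset from 180°W / 90°S: lon 246.2883°, lat 40.0250°.
Field: 246.2883/20 → 12 → M, 40.0250/10 → 4 → E; chars ME.
Square: 6.2883/2 → 3, 0.0250/1 → 0; chars 30.
Subsquare: 0.2883/0.0833333 → 3 → d, 0.0250/0.0416667 → 0 → a; chars da.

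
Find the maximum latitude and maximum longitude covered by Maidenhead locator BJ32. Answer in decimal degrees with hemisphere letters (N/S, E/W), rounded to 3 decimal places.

Field B=1, J=9: +1·20° lon, +9·10° lat → SW at lon -160°, lat 0°.
Square 3, 2: +3·2° lon, +2·1° lat → SW at lon -154°, lat 2°.
Cell spans 2° lon × 1° lat. NE corner is SW corner plus one full cell.
latitude 3.000° N, longitude 152.000° W.

3.000° N, 152.000° W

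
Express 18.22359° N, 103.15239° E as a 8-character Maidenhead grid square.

OK18nf83

Add 180° to longitude and 90° to latitude: 283.15239, 108.22359.
Field: lon ⌊283.15239/20⌋ = 14 → O; lat ⌊108.22359/10⌋ = 10 → K.
Square: lon ⌊3.15239/2⌋ = 1; lat ⌊8.22359/1⌋ = 8.
Subsquare: lon ⌊1.15239/0.0833333⌋ = 13 → n; lat ⌊0.22359/0.0416667⌋ = 5 → f.
Extended square: lon ⌊0.06906/0.00833333⌋ = 8; lat ⌊0.01526/0.00416667⌋ = 3.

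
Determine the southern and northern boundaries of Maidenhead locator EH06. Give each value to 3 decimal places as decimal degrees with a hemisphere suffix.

Field E=4, H=7: +4·20° lon, +7·10° lat → SW at lon -100°, lat -20°.
Square 0, 6: +0·2° lon, +6·1° lat → SW at lon -100°, lat -14°.
Cell spans 2° lon × 1° lat.
south 14.000° S, north 13.000° S.

14.000° S, 13.000° S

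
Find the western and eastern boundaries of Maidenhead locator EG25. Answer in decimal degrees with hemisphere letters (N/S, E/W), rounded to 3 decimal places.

Field E=4, G=6: +4·20° lon, +6·10° lat → SW at lon -100°, lat -30°.
Square 2, 5: +2·2° lon, +5·1° lat → SW at lon -96°, lat -25°.
Cell spans 2° lon × 1° lat.
west 96.000° W, east 94.000° W.

96.000° W, 94.000° W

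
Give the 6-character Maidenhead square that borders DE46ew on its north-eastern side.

Longitude subsquare e = 4; +1 → 5 = f.
Latitude subsquare w = 22; +1 → 23 = x.

DE46fx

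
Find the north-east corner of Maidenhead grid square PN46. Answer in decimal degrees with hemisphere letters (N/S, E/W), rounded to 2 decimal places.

47.00° N, 130.00° E

Field P=15, N=13: +15·20° lon, +13·10° lat → SW at lon 120°, lat 40°.
Square 4, 6: +4·2° lon, +6·1° lat → SW at lon 128°, lat 46°.
Cell spans 2° lon × 1° lat. NE corner is SW corner plus one full cell.
latitude 47.00° N, longitude 130.00° E.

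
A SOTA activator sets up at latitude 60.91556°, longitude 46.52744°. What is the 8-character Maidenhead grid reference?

LP30gv39

Offset from 180°W / 90°S: lon 226.52744°, lat 150.91556°.
Field: lon ⌊226.52744/20⌋ = 11 → L; lat ⌊150.91556/10⌋ = 15 → P.
Square: lon ⌊6.52744/2⌋ = 3; lat ⌊0.91556/1⌋ = 0.
Subsquare: lon ⌊0.52744/0.0833333⌋ = 6 → g; lat ⌊0.91556/0.0416667⌋ = 21 → v.
Extended square: lon ⌊0.02744/0.00833333⌋ = 3; lat ⌊0.04056/0.00416667⌋ = 9.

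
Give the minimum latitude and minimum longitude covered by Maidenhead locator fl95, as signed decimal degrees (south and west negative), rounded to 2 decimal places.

25.00, -62.00

Field F=5, L=11: +5·20° lon, +11·10° lat → SW at lon -80°, lat 20°.
Square 9, 5: +9·2° lon, +5·1° lat → SW at lon -62°, lat 25°.
latitude 25.00, longitude -62.00.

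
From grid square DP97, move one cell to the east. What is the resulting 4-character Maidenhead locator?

EP07

Longitude square 9; +1 → 10, wraps to 0, carry into field.
Longitude field D = 3; +1 → 4 = E.
The latitude characters are unchanged.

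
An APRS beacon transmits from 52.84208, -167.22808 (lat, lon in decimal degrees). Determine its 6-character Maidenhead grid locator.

Add 180° to longitude and 90° to latitude: 12.7719, 142.8421.
Field: lon ⌊12.7719/20⌋ = 0 → A; lat ⌊142.8421/10⌋ = 14 → O.
Square: lon ⌊12.7719/2⌋ = 6; lat ⌊2.8421/1⌋ = 2.
Subsquare: lon ⌊0.7719/0.0833333⌋ = 9 → j; lat ⌊0.8421/0.0416667⌋ = 20 → u.

AO62ju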